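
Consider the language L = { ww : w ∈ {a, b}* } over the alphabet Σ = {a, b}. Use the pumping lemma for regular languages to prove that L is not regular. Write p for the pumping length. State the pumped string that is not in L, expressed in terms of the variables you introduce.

Assume L is regular. Let p be the pumping length given by the pumping lemma.
Take w = a^p b^p a^p b^p = uu where u = a^pb^p; then w ∈ L and |w| = 4p ≥ p.
The pumping lemma gives a decomposition w = xyz where |xy| ≤ p and |y| ≥ 1.
The first p characters of w are a's, so xy (and hence y) consists only of a's. Write y = a^k, 1 ≤ k ≤ p.
Pump with i = 2: xy^2z = a^{p+k} b^p a^p b^p, of length 4p+k. Suppose this equals vv. The string starts with a and ends with b, so v does too; thus the boundary between the two copies of v is a b→a transition. There is exactly one such transition, at position 2p+k, so |v| = 2p+k and |vv| = 4p+2k ≠ 4p+k since k ≥ 1. So xy^2z ∉ L.
This contradicts the pumping lemma, so L is not regular.

a^{p+k} b^p a^p b^p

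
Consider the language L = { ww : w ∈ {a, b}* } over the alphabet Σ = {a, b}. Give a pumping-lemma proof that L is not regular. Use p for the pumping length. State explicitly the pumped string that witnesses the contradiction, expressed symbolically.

a^{p+k} b^p a^p b^p

Assume L is regular; let p be its pumping constant.
Take w = a^p b^p a^p b^p = uu where u = a^pb^p; then w ∈ L and |w| = 4p ≥ p.
The pumping lemma gives a decomposition w = xyz where |xy| ≤ p and |y| ≥ 1.
Since the first p symbols of w are all a's and |xy| ≤ p, y lies entirely in the leading a-block: y = a^k for some k with 1 ≤ k ≤ p.
Pump with i = 2: xy^2z = a^{p+k} b^p a^p b^p, of length 4p+k. Suppose this equals vv. The string starts with a and ends with b, so v does too; thus the boundary between the two copies of v is a b→a transition. There is exactly one such transition, at position 2p+k, so |v| = 2p+k and |vv| = 4p+2k ≠ 4p+k since k ≥ 1. So xy^2z ∉ L.
Contradiction. Therefore L is not regular.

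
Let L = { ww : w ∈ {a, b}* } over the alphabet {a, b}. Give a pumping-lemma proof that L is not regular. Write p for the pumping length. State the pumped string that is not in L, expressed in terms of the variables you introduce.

a^{p+k} b^p a^p b^p

Assume L is regular. Let p be the pumping length given by the pumping lemma.
Take w = a^p b^p a^p b^p = uu where u = a^pb^p; then w ∈ L and |w| = 4p ≥ p.
By the pumping lemma, w = xyz with |xy| ≤ p and |y| > 0.
Since the first p symbols of w are all a's and |xy| ≤ p, y lies entirely in the leading a-block: y = a^k for some k with 1 ≤ k ≤ p.
Pump with i = 2: xy^2z = a^{p+k} b^p a^p b^p, of length 4p+k. Suppose this equals vv. The string starts with a and ends with b, so v does too; thus the boundary between the two copies of v is a b→a transition. There is exactly one such transition, at position 2p+k, so |v| = 2p+k and |vv| = 4p+2k ≠ 4p+k since k ≥ 1. So xy^2z ∉ L.
This is a contradiction; hence L is not regular.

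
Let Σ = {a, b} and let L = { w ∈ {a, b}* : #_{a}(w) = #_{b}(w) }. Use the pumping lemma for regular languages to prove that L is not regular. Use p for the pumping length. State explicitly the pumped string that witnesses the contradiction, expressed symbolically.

a^{p+k} b^p

Suppose for contradiction that L is regular, and let p be the pumping length.
Choose w = a^p b^p ∈ L with |w| = 2p ≥ p.
The pumping lemma gives a decomposition w = xyz where |xy| ≤ p and |y| > 0.
The first p characters of w are a's, so xy (and hence y) consists only of a's. Write y = a^k, 1 ≤ k ≤ p.
Pump with i = 2: xy^2z = a^{p+k} b^p has p+k occurrences of a but only p of b. Since k ≥ 1 the counts differ, so xy^2z ∉ L.
Contradiction. Therefore L is not regular.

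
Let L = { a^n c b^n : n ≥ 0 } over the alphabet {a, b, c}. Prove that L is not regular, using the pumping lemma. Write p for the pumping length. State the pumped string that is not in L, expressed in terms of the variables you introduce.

Suppose for contradiction that L is regular, and let p be the pumping length.
Take w = a^p c b^p ∈ L with |w| = 2p+1 ≥ p.
The pumping lemma gives a decomposition w = xyz where |xy| ≤ p and y is nonempty.
Since the first p symbols of w are all a's and |xy| ≤ p, y lies entirely in the leading a-block: y = a^k for some k with 1 ≤ k ≤ p.
Pump with i = 2: xy^2z = a^{p+k} c b^p, which would require p+k = p. But k ≥ 1, so xy^2z ∉ L.
This is a contradiction; hence L is not regular.

a^{p+k} c b^p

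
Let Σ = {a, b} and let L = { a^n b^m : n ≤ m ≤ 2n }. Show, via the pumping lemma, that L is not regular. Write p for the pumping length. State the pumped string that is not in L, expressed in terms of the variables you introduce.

a^{p+k} b^p

Toward a contradiction, assume L is regular with pumping length p.
Take w = a^p b^p ∈ L (since p ≤ p ≤ 2p), with |w| = 2p ≥ p.
The pumping lemma gives a decomposition w = xyz where |xy| ≤ p and y is nonempty.
Since the first p symbols of w are all a's and |xy| ≤ p, y lies entirely in the leading a-block: y = a^k for some k with 1 ≤ k ≤ p.
Pump with i = 2: xy^2z = a^{p+k} b^p. Now n = p+k > p = m, so the condition n ≤ m fails. Thus xy^2z ∉ L.
This is a contradiction; hence L is not regular.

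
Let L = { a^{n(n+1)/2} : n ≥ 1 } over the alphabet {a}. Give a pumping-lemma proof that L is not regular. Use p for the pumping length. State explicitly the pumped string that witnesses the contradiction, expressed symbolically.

Assume L is regular; let p be its pumping constant.
Take w = a^{p(p+1)/2} ∈ L with |w| = p(p+1)/2 ≥ p.
The pumping lemma gives a decomposition w = xyz where |xy| ≤ p and |y| > 0.
Then y = a^k for some k with 1 ≤ k ≤ p.
Pump with i = 2: xy^2z = a^{p(p+1)/2+k}. Since 1 ≤ k ≤ p, p(p+1)/2 < p(p+1)/2+k ≤ p(p+1)/2+p < (p+1)(p+2)/2, so p(p+1)/2+k is strictly between consecutive triangular numbers. So xy^2z ∉ L.
This contradicts the pumping lemma, so L is not regular.

a^{p(p+1)/2+k}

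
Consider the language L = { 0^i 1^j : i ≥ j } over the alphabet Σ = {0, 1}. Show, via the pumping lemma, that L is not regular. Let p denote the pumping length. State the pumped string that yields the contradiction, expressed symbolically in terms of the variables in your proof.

0^{p-k} 1^p

Assume L is regular. Let p be the pumping length given by the pumping lemma.
Choose w = 0^p 1^p ∈ L, with |w| = 2p ≥ p.
By the pumping lemma, w = xyz with |xy| ≤ p and |y| ≥ 1.
Since the first p symbols of w are all 0's and |xy| ≤ p, y lies entirely in the leading 0-block: y = 0^k for some k with 1 ≤ k ≤ p.
Consider xy^0z = xz = 0^{p-k} 1^p. Since k ≥ 1, the 0-count p-k is less than p, so i ≥ j fails; thus xz ∉ L.
Contradiction. Therefore L is not regular.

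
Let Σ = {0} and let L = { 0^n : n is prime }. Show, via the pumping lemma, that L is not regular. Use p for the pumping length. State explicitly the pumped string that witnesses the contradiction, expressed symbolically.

Toward a contradiction, assume L is regular with pumping length p.
Let q be a prime with q ≥ p+2 (infinitely many primes exist), and take w = 0^q ∈ L with |w| = q ≥ p.
By the pumping lemma, w = xyz with |xy| ≤ p and |y| ≥ 1.
Then y = 0^k for some k with 1 ≤ k ≤ p.
Since 1 ≤ k ≤ p, |xz| = q-k. Pump with i = q+1: |xy^{q+1}z| = (q-k)+(q+1)k = q+qk = q(1+k), which is composite (both factors ≥ 2). So xy^{q+1}z = 0^{q(1+k)} ∉ L.
This contradicts the pumping lemma, so L is not regular.

0^{q(1+k)}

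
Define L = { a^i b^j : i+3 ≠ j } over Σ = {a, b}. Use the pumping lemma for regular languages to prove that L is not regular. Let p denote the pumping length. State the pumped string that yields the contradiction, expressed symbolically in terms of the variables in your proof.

Suppose for contradiction that L is regular, and let p be the pumping length.
Choose w = a^p b^{p+p!+3}. Since p ≠ (p+p!+3)-3 = p+p!, w ∈ L; and |w| ≥ p.
The pumping lemma gives a decomposition w = xyz where |xy| ≤ p and y is nonempty.
The first p characters of w are a's, so xy (and hence y) consists only of a's. Write y = a^k, 1 ≤ k ≤ p.
Since 1 ≤ k ≤ p, k divides p!; set t = 1 + p!/k. Then xy^t z has p + (p!/k)·k = p + p! copies of a. Now the a-count is p+p! and (b-count)-3 = (p+p!+3)-3 = p+p!, so i+3 ≠ j fails. So xy^t z = a^{p+p!} b^{p+p!+3} ∉ L.
Contradiction. Therefore L is not regular.

a^{p+p!} b^{p+p!+3}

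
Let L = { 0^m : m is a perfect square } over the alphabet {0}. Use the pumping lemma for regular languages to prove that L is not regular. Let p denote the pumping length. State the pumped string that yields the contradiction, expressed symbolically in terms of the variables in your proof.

Assume L is regular; let p be its pumping constant.
Take w = 0^{p²} ∈ L with |w| = p² ≥ p.
Write w = xyz as guaranteed by the lemma, with |xy| ≤ p and y is nonempty.
Then y = 0^k for some k with 1 ≤ k ≤ p.
Pump with i = 2: xy^2z = 0^{p²+k}. Since 1 ≤ k ≤ p, p² < p²+k ≤ p²+p < (p+1)², so p²+k lies strictly between consecutive squares and is not a perfect square. So xy^2z ∉ L.
Contradiction. Therefore L is not regular.

0^{p²+k}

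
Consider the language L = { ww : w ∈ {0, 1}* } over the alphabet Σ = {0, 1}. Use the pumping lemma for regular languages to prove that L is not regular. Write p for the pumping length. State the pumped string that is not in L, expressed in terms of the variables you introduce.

Suppose for contradiction that L is regular, and let p be the pumping length.
Take w = 0^p 1^p 0^p 1^p = uu where u = 0^p1^p; then w ∈ L and |w| = 4p ≥ p.
Write w = xyz as guaranteed by the lemma, with |xy| ≤ p and y is nonempty.
Since the first p symbols of w are all 0's and |xy| ≤ p, y lies entirely in the leading 0-block: y = 0^k for some k with 1 ≤ k ≤ p.
Pump with i = 2: xy^2z = 0^{p+k} 1^p 0^p 1^p, of length 4p+k. Suppose this equals vv. The string starts with 0 and ends with 1, so v does too; thus the boundary between the two copies of v is a 1→0 transition. There is exactly one such transition, at position 2p+k, so |v| = 2p+k and |vv| = 4p+2k ≠ 4p+k since k ≥ 1. So xy^2z ∉ L.
This contradicts the pumping lemma, so L is not regular.

0^{p+k} 1^p 0^p 1^p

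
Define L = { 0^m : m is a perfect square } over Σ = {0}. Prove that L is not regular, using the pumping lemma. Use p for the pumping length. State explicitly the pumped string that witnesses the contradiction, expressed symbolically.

Assume L is regular; let p be its pumping constant.
Take w = 0^{p²} ∈ L with |w| = p² ≥ p.
By the pumping lemma, w = xyz with |xy| ≤ p and y is nonempty.
Then y = 0^k for some k with 1 ≤ k ≤ p.
Pump with i = 2: xy^2z = 0^{p²+k}. Since 1 ≤ k ≤ p, p² < p²+k ≤ p²+p < (p+1)², so p²+k lies strictly between consecutive squares and is not a perfect square. So xy^2z ∉ L.
Contradiction. Therefore L is not regular.

0^{p²+k}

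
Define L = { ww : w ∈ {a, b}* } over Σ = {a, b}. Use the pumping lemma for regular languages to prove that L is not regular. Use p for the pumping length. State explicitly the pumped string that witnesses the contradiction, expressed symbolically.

Suppose for contradiction that L is regular, and let p be the pumping length.
Take w = a^p b^p a^p b^p = uu where u = a^pb^p; then w ∈ L and |w| = 4p ≥ p.
The pumping lemma gives a decomposition w = xyz where |xy| ≤ p and y is nonempty.
Because |xy| ≤ p and w begins with p copies of a, we have y = a^k with 1 ≤ k ≤ p.
Pump with i = 2: xy^2z = a^{p+k} b^p a^p b^p, of length 4p+k. Suppose this equals vv. The string starts with a and ends with b, so v does too; thus the boundary between the two copies of v is a b→a transition. There is exactly one such transition, at position 2p+k, so |v| = 2p+k and |vv| = 4p+2k ≠ 4p+k since k ≥ 1. So xy^2z ∉ L.
Contradiction. Therefore L is not regular.

a^{p+k} b^p a^p b^p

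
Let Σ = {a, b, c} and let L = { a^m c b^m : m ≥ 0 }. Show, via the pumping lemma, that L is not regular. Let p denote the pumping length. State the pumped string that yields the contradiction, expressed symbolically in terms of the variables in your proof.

Toward a contradiction, assume L is regular with pumping length p.
Take w = a^p c b^p ∈ L with |w| = 2p+1 ≥ p.
The pumping lemma gives a decomposition w = xyz where |xy| ≤ p and |y| ≥ 1.
The first p characters of w are a's, so xy (and hence y) consists only of a's. Write y = a^k, 1 ≤ k ≤ p.
Pump with i = 2: xy^2z = a^{p+k} c b^p, which would require p+k = p. But k ≥ 1, so xy^2z ∉ L.
This is a contradiction; hence L is not regular.

a^{p+k} c b^p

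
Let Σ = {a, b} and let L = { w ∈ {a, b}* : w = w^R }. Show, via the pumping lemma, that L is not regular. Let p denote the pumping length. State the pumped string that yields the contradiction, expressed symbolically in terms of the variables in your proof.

a^{p+k} b a^p

Assume L is regular. Let p be the pumping length given by the pumping lemma.
Take w = a^p b a^p, a palindrome of length 2p+1 ≥ p.
The pumping lemma gives a decomposition w = xyz where |xy| ≤ p and y is nonempty.
Because |xy| ≤ p and w begins with p copies of a, we have y = a^k with 1 ≤ k ≤ p.
Pump with i = 2: xy^2z = a^{p+k} b a^p. Its reverse is a^p b a^{p+k}, which differs from xy^2z since k ≥ 1. So xy^2z is not a palindrome and xy^2z ∉ L.
Contradiction. Therefore L is not regular.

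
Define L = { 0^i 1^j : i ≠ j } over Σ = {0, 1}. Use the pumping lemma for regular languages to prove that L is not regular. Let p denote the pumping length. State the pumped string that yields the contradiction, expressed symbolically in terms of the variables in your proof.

0^{p+p!} 1^{p+p!}

Assume L is regular; let p be its pumping constant.
Choose w = 0^p 1^{p+p!}. Since p ≠ p+p!, w ∈ L; and |w| ≥ p.
By the pumping lemma, w = xyz with |xy| ≤ p and y is nonempty.
Since the first p symbols of w are all 0's and |xy| ≤ p, y lies entirely in the leading 0-block: y = 0^k for some k with 1 ≤ k ≤ p.
Since 1 ≤ k ≤ p, k divides p!; set t = 1 + p!/k. Then xy^t z has p + (p!/k)·k = p + p! copies of 0. Now the 0-count equals the 1-count, so i ≠ j fails. So xy^t z = 0^{p+p!} 1^{p+p!} ∉ L.
This contradicts the pumping lemma, so L is not regular.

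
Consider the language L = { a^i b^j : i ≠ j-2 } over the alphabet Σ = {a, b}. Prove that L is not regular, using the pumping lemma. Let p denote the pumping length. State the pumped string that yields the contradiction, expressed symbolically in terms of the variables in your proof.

a^{p+p!} b^{p+p!+2}

Assume L is regular; let p be its pumping constant.
Choose w = a^p b^{p+p!+2}. Since p ≠ (p+p!+2)-2 = p+p!, w ∈ L; and |w| ≥ p.
Write w = xyz as guaranteed by the lemma, with |xy| ≤ p and |y| ≥ 1.
Because |xy| ≤ p and w begins with p copies of a, we have y = a^k with 1 ≤ k ≤ p.
Since 1 ≤ k ≤ p, k divides p!; set t = 1 + p!/k. Then xy^t z has p + (p!/k)·k = p + p! copies of a. Now the a-count is p+p! and (b-count)-2 = (p+p!+2)-2 = p+p!, so i ≠ j-2 fails. So xy^t z = a^{p+p!} b^{p+p!+2} ∉ L.
This contradicts the pumping lemma, so L is not regular.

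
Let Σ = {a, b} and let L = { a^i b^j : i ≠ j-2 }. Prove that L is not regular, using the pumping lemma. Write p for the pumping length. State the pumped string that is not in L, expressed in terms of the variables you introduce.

Assume L is regular. Let p be the pumping length given by the pumping lemma.
Choose w = a^p b^{p+p!+2}. Since p ≠ (p+p!+2)-2 = p+p!, w ∈ L; and |w| ≥ p.
Write w = xyz as guaranteed by the lemma, with |xy| ≤ p and |y| ≥ 1.
Because |xy| ≤ p and w begins with p copies of a, we have y = a^k with 1 ≤ k ≤ p.
Since 1 ≤ k ≤ p, k divides p!; set t = 1 + p!/k. Then xy^t z has p + (p!/k)·k = p + p! copies of a. Now the a-count is p+p! and (b-count)-2 = (p+p!+2)-2 = p+p!, so i ≠ j-2 fails. So xy^t z = a^{p+p!} b^{p+p!+2} ∉ L.
This contradicts the pumping lemma, so L is not regular.

a^{p+p!} b^{p+p!+2}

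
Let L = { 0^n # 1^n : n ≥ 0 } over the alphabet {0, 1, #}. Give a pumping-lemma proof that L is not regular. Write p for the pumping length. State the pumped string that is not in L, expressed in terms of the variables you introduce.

Assume L is regular. Let p be the pumping length given by the pumping lemma.
Take w = 0^p # 1^p ∈ L with |w| = 2p+1 ≥ p.
The pumping lemma gives a decomposition w = xyz where |xy| ≤ p and y is nonempty.
The first p characters of w are 0's, so xy (and hence y) consists only of 0's. Write y = 0^k, 1 ≤ k ≤ p.
Pump with i = 2: xy^2z = 0^{p+k} # 1^p, which would require p+k = p. But k ≥ 1, so xy^2z ∉ L.
This is a contradiction; hence L is not regular.

0^{p+k} # 1^p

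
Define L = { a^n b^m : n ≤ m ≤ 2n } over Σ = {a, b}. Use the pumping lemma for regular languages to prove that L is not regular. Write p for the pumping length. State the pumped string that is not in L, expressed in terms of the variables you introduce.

Assume L is regular. Let p be the pumping length given by the pumping lemma.
Take w = a^p b^p ∈ L (since p ≤ p ≤ 2p), with |w| = 2p ≥ p.
The pumping lemma gives a decomposition w = xyz where |xy| ≤ p and |y| > 0.
The first p characters of w are a's, so xy (and hence y) consists only of a's. Write y = a^k, 1 ≤ k ≤ p.
Pump with i = 2: xy^2z = a^{p+k} b^p. Now n = p+k > p = m, so the condition n ≤ m fails. Thus xy^2z ∉ L.
This contradicts the pumping lemma, so L is not regular.

a^{p+k} b^p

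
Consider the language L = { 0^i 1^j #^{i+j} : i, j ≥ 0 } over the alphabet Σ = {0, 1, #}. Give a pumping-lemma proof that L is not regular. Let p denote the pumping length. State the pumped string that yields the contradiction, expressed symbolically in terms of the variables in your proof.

0^{p+k} 1^p #^{2p}

Suppose for contradiction that L is regular, and let p be the pumping length.
Take w = 0^p 1^p #^{2p} ∈ L (with i=j=p, i+j=2p), |w| = 4p ≥ p.
The pumping lemma gives a decomposition w = xyz where |xy| ≤ p and y is nonempty.
Because |xy| ≤ p and w begins with p copies of 0, we have y = 0^k with 1 ≤ k ≤ p.
Consider xy^2z = 0^{p+k} 1^p #^{2p}. Now the 0- and 1-counts sum to 2p+k, but the #-count is 2p ≠ 2p+k. So xy^2z ∉ L.
This contradicts the pumping lemma, so L is not regular.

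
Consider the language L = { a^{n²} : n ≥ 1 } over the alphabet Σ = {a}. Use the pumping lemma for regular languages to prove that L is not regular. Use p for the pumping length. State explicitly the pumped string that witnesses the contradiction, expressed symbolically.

a^{p²+k}

Assume L is regular; let p be its pumping constant.
Take w = a^{p²} ∈ L with |w| = p² ≥ p.
The pumping lemma gives a decomposition w = xyz where |xy| ≤ p and |y| > 0.
Then y = a^k for some k with 1 ≤ k ≤ p.
Pump with i = 2: xy^2z = a^{p²+k}. Since 1 ≤ k ≤ p, p² < p²+k ≤ p²+p < (p+1)², so p²+k lies strictly between consecutive squares and is not a perfect square. So xy^2z ∉ L.
This is a contradiction; hence L is not regular.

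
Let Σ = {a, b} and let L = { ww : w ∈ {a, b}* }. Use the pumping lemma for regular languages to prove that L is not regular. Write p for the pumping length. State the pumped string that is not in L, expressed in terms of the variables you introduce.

Assume L is regular; let p be its pumping constant.
Take w = a^p b^p a^p b^p = uu where u = a^pb^p; then w ∈ L and |w| = 4p ≥ p.
The pumping lemma gives a decomposition w = xyz where |xy| ≤ p and |y| ≥ 1.
Since the first p symbols of w are all a's and |xy| ≤ p, y lies entirely in the leading a-block: y = a^k for some k with 1 ≤ k ≤ p.
Pump with i = 2: xy^2z = a^{p+k} b^p a^p b^p, of length 4p+k. Suppose this equals vv. The string starts with a and ends with b, so v does too; thus the boundary between the two copies of v is a b→a transition. There is exactly one such transition, at position 2p+k, so |v| = 2p+k and |vv| = 4p+2k ≠ 4p+k since k ≥ 1. So xy^2z ∉ L.
This is a contradiction; hence L is not regular.

a^{p+k} b^p a^p b^p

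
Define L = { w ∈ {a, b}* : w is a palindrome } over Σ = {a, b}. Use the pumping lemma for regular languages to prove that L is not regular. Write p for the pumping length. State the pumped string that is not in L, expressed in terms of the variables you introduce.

a^{p+k} b a^p

Suppose for contradiction that L is regular, and let p be the pumping length.
Take w = a^p b a^p, a palindrome of length 2p+1 ≥ p.
Write w = xyz as guaranteed by the lemma, with |xy| ≤ p and y is nonempty.
Because |xy| ≤ p and w begins with p copies of a, we have y = a^k with 1 ≤ k ≤ p.
Pump with i = 2: xy^2z = a^{p+k} b a^p. Its reverse is a^p b a^{p+k}, which differs from xy^2z since k ≥ 1. So xy^2z is not a palindrome and xy^2z ∉ L.
Contradiction. Therefore L is not regular.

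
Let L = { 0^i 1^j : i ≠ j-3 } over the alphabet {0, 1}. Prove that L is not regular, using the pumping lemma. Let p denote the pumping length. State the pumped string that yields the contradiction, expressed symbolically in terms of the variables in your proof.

Toward a contradiction, assume L is regular with pumping length p.
Choose w = 0^p 1^{p+p!+3}. Since p ≠ (p+p!+3)-3 = p+p!, w ∈ L; and |w| ≥ p.
The pumping lemma gives a decomposition w = xyz where |xy| ≤ p and y is nonempty.
Since the first p symbols of w are all 0's and |xy| ≤ p, y lies entirely in the leading 0-block: y = 0^k for some k with 1 ≤ k ≤ p.
Since 1 ≤ k ≤ p, k divides p!; set t = 1 + p!/k. Then xy^t z has p + (p!/k)·k = p + p! copies of 0. Now the 0-count is p+p! and (1-count)-3 = (p+p!+3)-3 = p+p!, so i ≠ j-3 fails. So xy^t z = 0^{p+p!} 1^{p+p!+3} ∉ L.
Contradiction. Therefore L is not regular.

0^{p+p!} 1^{p+p!+3}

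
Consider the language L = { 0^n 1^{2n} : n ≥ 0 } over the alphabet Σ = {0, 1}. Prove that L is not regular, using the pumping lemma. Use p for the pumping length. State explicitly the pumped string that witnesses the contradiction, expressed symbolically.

Assume L is regular; let p be its pumping constant.
Take w = 0^p 1^{2p}. Then w ∈ L and |w| = 3p ≥ p.
The pumping lemma gives a decomposition w = xyz where |xy| ≤ p and |y| ≥ 1.
Since the first p symbols of w are all 0's and |xy| ≤ p, y lies entirely in the leading 0-block: y = 0^k for some k with 1 ≤ k ≤ p.
Pump with i = 2: xy^2z = 0^{p+k} 1^{2p}. For this to lie in L we would need 2p = 2(p+k), which forces k = 0. But k ≥ 1, so xy^2z ∉ L.
This contradicts the pumping lemma, so L is not regular.

0^{p+k} 1^{2p}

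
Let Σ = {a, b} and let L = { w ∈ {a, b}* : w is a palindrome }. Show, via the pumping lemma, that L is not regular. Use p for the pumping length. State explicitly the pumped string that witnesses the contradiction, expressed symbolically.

a^{p+k} b a^p

Assume L is regular. Let p be the pumping length given by the pumping lemma.
Take w = a^p b a^p, a palindrome of length 2p+1 ≥ p.
By the pumping lemma, w = xyz with |xy| ≤ p and y is nonempty.
Because |xy| ≤ p and w begins with p copies of a, we have y = a^k with 1 ≤ k ≤ p.
Pump with i = 2: xy^2z = a^{p+k} b a^p. Its reverse is a^p b a^{p+k}, which differs from xy^2z since k ≥ 1. So xy^2z is not a palindrome and xy^2z ∉ L.
This is a contradiction; hence L is not regular.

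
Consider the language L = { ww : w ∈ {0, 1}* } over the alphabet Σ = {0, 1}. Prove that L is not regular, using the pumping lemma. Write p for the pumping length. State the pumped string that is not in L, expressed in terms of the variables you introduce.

0^{p+k} 1^p 0^p 1^p

Toward a contradiction, assume L is regular with pumping length p.
Take w = 0^p 1^p 0^p 1^p = uu where u = 0^p1^p; then w ∈ L and |w| = 4p ≥ p.
By the pumping lemma, w = xyz with |xy| ≤ p and |y| > 0.
Because |xy| ≤ p and w begins with p copies of 0, we have y = 0^k with 1 ≤ k ≤ p.
Pump with i = 2: xy^2z = 0^{p+k} 1^p 0^p 1^p, of length 4p+k. Suppose this equals vv. The string starts with 0 and ends with 1, so v does too; thus the boundary between the two copies of v is a 1→0 transition. There is exactly one such transition, at position 2p+k, so |v| = 2p+k and |vv| = 4p+2k ≠ 4p+k since k ≥ 1. So xy^2z ∉ L.
This is a contradiction; hence L is not regular.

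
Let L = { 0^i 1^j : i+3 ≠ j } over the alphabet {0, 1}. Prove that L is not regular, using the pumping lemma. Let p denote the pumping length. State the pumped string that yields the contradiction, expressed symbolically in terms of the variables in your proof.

0^{p+p!} 1^{p+p!+3}

Assume L is regular; let p be its pumping constant.
Choose w = 0^p 1^{p+p!+3}. Since p ≠ (p+p!+3)-3 = p+p!, w ∈ L; and |w| ≥ p.
The pumping lemma gives a decomposition w = xyz where |xy| ≤ p and |y| > 0.
Since the first p symbols of w are all 0's and |xy| ≤ p, y lies entirely in the leading 0-block: y = 0^k for some k with 1 ≤ k ≤ p.
Since 1 ≤ k ≤ p, k divides p!; set t = 1 + p!/k. Then xy^t z has p + (p!/k)·k = p + p! copies of 0. Now the 0-count is p+p! and (1-count)-3 = (p+p!+3)-3 = p+p!, so i+3 ≠ j fails. So xy^t z = 0^{p+p!} 1^{p+p!+3} ∉ L.
Contradiction. Therefore L is not regular.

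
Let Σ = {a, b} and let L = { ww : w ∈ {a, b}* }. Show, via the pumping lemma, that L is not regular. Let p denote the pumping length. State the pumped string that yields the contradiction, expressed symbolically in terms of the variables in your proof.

a^{p+k} b^p a^p b^p

Toward a contradiction, assume L is regular with pumping length p.
Take w = a^p b^p a^p b^p = uu where u = a^pb^p; then w ∈ L and |w| = 4p ≥ p.
The pumping lemma gives a decomposition w = xyz where |xy| ≤ p and |y| > 0.
Because |xy| ≤ p and w begins with p copies of a, we have y = a^k with 1 ≤ k ≤ p.
Pump with i = 2: xy^2z = a^{p+k} b^p a^p b^p, of length 4p+k. Suppose this equals vv. The string starts with a and ends with b, so v does too; thus the boundary between the two copies of v is a b→a transition. There is exactly one such transition, at position 2p+k, so |v| = 2p+k and |vv| = 4p+2k ≠ 4p+k since k ≥ 1. So xy^2z ∉ L.
This is a contradiction; hence L is not regular.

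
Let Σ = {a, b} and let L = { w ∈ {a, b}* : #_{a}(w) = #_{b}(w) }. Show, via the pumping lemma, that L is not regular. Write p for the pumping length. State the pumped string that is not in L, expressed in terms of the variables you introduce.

Assume L is regular; let p be its pumping constant.
Choose w = a^p b^p ∈ L with |w| = 2p ≥ p.
Write w = xyz as guaranteed by the lemma, with |xy| ≤ p and |y| ≥ 1.
Since the first p symbols of w are all a's and |xy| ≤ p, y lies entirely in the leading a-block: y = a^k for some k with 1 ≤ k ≤ p.
Pump with i = 2: xy^2z = a^{p+k} b^p has p+k occurrences of a but only p of b. Since k ≥ 1 the counts differ, so xy^2z ∉ L.
This contradicts the pumping lemma, so L is not regular.

a^{p+k} b^p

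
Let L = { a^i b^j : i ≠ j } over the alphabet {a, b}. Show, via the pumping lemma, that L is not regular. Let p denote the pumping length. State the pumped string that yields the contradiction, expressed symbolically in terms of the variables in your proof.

a^{p+p!} b^{p+p!}

Assume L is regular; let p be its pumping constant.
Choose w = a^p b^{p+p!}. Since p ≠ p+p!, w ∈ L; and |w| ≥ p.
The pumping lemma gives a decomposition w = xyz where |xy| ≤ p and y is nonempty.
Because |xy| ≤ p and w begins with p copies of a, we have y = a^k with 1 ≤ k ≤ p.
Since 1 ≤ k ≤ p, k divides p!; set t = 1 + p!/k. Then xy^t z has p + (p!/k)·k = p + p! copies of a. Now the a-count equals the b-count, so i ≠ j fails. So xy^t z = a^{p+p!} b^{p+p!} ∉ L.
This contradicts the pumping lemma, so L is not regular.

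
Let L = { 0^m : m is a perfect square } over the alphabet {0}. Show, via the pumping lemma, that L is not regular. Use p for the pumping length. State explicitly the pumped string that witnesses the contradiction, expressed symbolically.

0^{p²+k}

Suppose for contradiction that L is regular, and let p be the pumping length.
Take w = 0^{p²} ∈ L with |w| = p² ≥ p.
Write w = xyz as guaranteed by the lemma, with |xy| ≤ p and y is nonempty.
Then y = 0^k for some k with 1 ≤ k ≤ p.
Pump with i = 2: xy^2z = 0^{p²+k}. Since 1 ≤ k ≤ p, p² < p²+k ≤ p²+p < (p+1)², so p²+k lies strictly between consecutive squares and is not a perfect square. So xy^2z ∉ L.
This is a contradiction; hence L is not regular.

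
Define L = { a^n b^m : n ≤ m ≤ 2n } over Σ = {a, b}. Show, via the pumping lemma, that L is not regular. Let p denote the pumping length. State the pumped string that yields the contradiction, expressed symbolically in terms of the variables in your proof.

a^{p+k} b^p

Assume L is regular; let p be its pumping constant.
Take w = a^p b^p ∈ L (since p ≤ p ≤ 2p), with |w| = 2p ≥ p.
The pumping lemma gives a decomposition w = xyz where |xy| ≤ p and |y| > 0.
Because |xy| ≤ p and w begins with p copies of a, we have y = a^k with 1 ≤ k ≤ p.
Pump with i = 2: xy^2z = a^{p+k} b^p. Now n = p+k > p = m, so the condition n ≤ m fails. Thus xy^2z ∉ L.
Contradiction. Therefore L is not regular.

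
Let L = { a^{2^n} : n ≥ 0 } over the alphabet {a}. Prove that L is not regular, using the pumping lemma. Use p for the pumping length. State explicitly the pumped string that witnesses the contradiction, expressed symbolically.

Assume L is regular; let p be its pumping constant.
Take w = a^{2^p} ∈ L with |w| = 2^p ≥ p.
By the pumping lemma, w = xyz with |xy| ≤ p and |y| > 0.
Then y = a^k for some k with 1 ≤ k ≤ p.
Pump with i = 2: xy^2z = a^{2^p+k}. Since 1 ≤ k ≤ p < 2^p, we have 2^p < 2^p+k < 2^{p+1}, so 2^p+k is not a power of 2. So xy^2z ∉ L.
This is a contradiction; hence L is not regular.

a^{2^p+k}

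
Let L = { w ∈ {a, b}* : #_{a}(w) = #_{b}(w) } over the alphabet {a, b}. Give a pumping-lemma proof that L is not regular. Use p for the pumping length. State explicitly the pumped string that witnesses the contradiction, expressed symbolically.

Toward a contradiction, assume L is regular with pumping length p.
Choose w = a^p b^p ∈ L with |w| = 2p ≥ p.
By the pumping lemma, w = xyz with |xy| ≤ p and |y| > 0.
Because |xy| ≤ p and w begins with p copies of a, we have y = a^k with 1 ≤ k ≤ p.
Pump with i = 2: xy^2z = a^{p+k} b^p has p+k occurrences of a but only p of b. Since k ≥ 1 the counts differ, so xy^2z ∉ L.
This contradicts the pumping lemma, so L is not regular.

a^{p+k} b^p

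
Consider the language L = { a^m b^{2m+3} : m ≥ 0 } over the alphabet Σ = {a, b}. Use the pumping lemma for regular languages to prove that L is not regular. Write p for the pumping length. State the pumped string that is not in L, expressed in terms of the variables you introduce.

Suppose for contradiction that L is regular, and let p be the pumping length.
Let w = a^p b^{2p+3} ∈ L; note |w| = 3p+3 ≥ p.
Write w = xyz as guaranteed by the lemma, with |xy| ≤ p and y is nonempty.
Since the first p symbols of w are all a's and |xy| ≤ p, y lies entirely in the leading a-block: y = a^k for some k with 1 ≤ k ≤ p.
Pump with i = 2: xy^2z = a^{p+k} b^{2p+3}. For this to lie in L we would need 2p+3 = 2(p+k)+3, which forces k = 0. But k ≥ 1, so xy^2z ∉ L.
This contradicts the pumping lemma, so L is not regular.

a^{p+k} b^{2p+3}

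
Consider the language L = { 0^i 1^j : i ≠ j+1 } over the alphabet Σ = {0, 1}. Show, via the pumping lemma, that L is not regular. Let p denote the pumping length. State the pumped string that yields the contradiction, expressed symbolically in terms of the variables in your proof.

Suppose for contradiction that L is regular, and let p be the pumping length.
Choose w = 0^p 1^{p+p!-1}. Since p ≠ (p+p!-1)+1 = p+p!, w ∈ L; and |w| ≥ p.
By the pumping lemma, w = xyz with |xy| ≤ p and |y| > 0.
Since the first p symbols of w are all 0's and |xy| ≤ p, y lies entirely in the leading 0-block: y = 0^k for some k with 1 ≤ k ≤ p.
Since 1 ≤ k ≤ p, k divides p!; set t = 1 + p!/k. Then xy^t z has p + (p!/k)·k = p + p! copies of 0. Now the 0-count is p+p! and (1-count)+1 = (p+p!-1)+1 = p+p!, so i ≠ j+1 fails. So xy^t z = 0^{p+p!} 1^{p+p!-1} ∉ L.
This contradicts the pumping lemma, so L is not regular.

0^{p+p!} 1^{p+p!-1}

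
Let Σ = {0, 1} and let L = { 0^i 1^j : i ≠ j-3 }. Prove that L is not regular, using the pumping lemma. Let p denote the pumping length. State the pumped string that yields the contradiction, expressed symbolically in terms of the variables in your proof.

0^{p+p!} 1^{p+p!+3}

Assume L is regular; let p be its pumping constant.
Choose w = 0^p 1^{p+p!+3}. Since p ≠ (p+p!+3)-3 = p+p!, w ∈ L; and |w| ≥ p.
By the pumping lemma, w = xyz with |xy| ≤ p and y is nonempty.
Because |xy| ≤ p and w begins with p copies of 0, we have y = 0^k with 1 ≤ k ≤ p.
Since 1 ≤ k ≤ p, k divides p!; set t = 1 + p!/k. Then xy^t z has p + (p!/k)·k = p + p! copies of 0. Now the 0-count is p+p! and (1-count)-3 = (p+p!+3)-3 = p+p!, so i ≠ j-3 fails. So xy^t z = 0^{p+p!} 1^{p+p!+3} ∉ L.
This contradicts the pumping lemma, so L is not regular.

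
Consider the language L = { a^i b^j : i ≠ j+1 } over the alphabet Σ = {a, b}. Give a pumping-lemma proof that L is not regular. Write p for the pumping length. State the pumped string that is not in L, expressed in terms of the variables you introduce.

a^{p+p!} b^{p+p!-1}

Suppose for contradiction that L is regular, and let p be the pumping length.
Choose w = a^p b^{p+p!-1}. Since p ≠ (p+p!-1)+1 = p+p!, w ∈ L; and |w| ≥ p.
Write w = xyz as guaranteed by the lemma, with |xy| ≤ p and |y| > 0.
Since the first p symbols of w are all a's and |xy| ≤ p, y lies entirely in the leading a-block: y = a^k for some k with 1 ≤ k ≤ p.
Since 1 ≤ k ≤ p, k divides p!; set t = 1 + p!/k. Then xy^t z has p + (p!/k)·k = p + p! copies of a. Now the a-count is p+p! and (b-count)+1 = (p+p!-1)+1 = p+p!, so i ≠ j+1 fails. So xy^t z = a^{p+p!} b^{p+p!-1} ∉ L.
This is a contradiction; hence L is not regular.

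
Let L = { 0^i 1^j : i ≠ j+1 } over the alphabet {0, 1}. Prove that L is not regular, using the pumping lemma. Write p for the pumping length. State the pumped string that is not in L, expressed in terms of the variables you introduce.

0^{p+p!} 1^{p+p!-1}

Assume L is regular; let p be its pumping constant.
Choose w = 0^p 1^{p+p!-1}. Since p ≠ (p+p!-1)+1 = p+p!, w ∈ L; and |w| ≥ p.
By the pumping lemma, w = xyz with |xy| ≤ p and y is nonempty.
The first p characters of w are 0's, so xy (and hence y) consists only of 0's. Write y = 0^k, 1 ≤ k ≤ p.
Since 1 ≤ k ≤ p, k divides p!; set t = 1 + p!/k. Then xy^t z has p + (p!/k)·k = p + p! copies of 0. Now the 0-count is p+p! and (1-count)+1 = (p+p!-1)+1 = p+p!, so i ≠ j+1 fails. So xy^t z = 0^{p+p!} 1^{p+p!-1} ∉ L.
Contradiction. Therefore L is not regular.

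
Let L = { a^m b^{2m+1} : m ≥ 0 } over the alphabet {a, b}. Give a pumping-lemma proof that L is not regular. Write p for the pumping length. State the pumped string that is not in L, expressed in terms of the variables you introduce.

Assume L is regular. Let p be the pumping length given by the pumping lemma.
Take w = a^p b^{2p+1}. Then w ∈ L and |w| = 3p+1 ≥ p.
The pumping lemma gives a decomposition w = xyz where |xy| ≤ p and y is nonempty.
The first p characters of w are a's, so xy (and hence y) consists only of a's. Write y = a^k, 1 ≤ k ≤ p.
Pump with i = 2: xy^2z = a^{p+k} b^{2p+1}. For this to lie in L we would need 2p+1 = 2(p+k)+1, which forces k = 0. But k ≥ 1, so xy^2z ∉ L.
This contradicts the pumping lemma, so L is not regular.

a^{p+k} b^{2p+1}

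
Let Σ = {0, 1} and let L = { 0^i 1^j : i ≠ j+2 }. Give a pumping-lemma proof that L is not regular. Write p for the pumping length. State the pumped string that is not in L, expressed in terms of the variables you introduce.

0^{p+p!} 1^{p+p!-2}

Assume L is regular. Let p be the pumping length given by the pumping lemma.
Choose w = 0^p 1^{p+p!-2}. Since p ≠ (p+p!-2)+2 = p+p!, w ∈ L; and |w| ≥ p.
Write w = xyz as guaranteed by the lemma, with |xy| ≤ p and |y| ≥ 1.
Because |xy| ≤ p and w begins with p copies of 0, we have y = 0^k with 1 ≤ k ≤ p.
Since 1 ≤ k ≤ p, k divides p!; set t = 1 + p!/k. Then xy^t z has p + (p!/k)·k = p + p! copies of 0. Now the 0-count is p+p! and (1-count)+2 = (p+p!-2)+2 = p+p!, so i ≠ j+2 fails. So xy^t z = 0^{p+p!} 1^{p+p!-2} ∉ L.
Contradiction. Therefore L is not regular.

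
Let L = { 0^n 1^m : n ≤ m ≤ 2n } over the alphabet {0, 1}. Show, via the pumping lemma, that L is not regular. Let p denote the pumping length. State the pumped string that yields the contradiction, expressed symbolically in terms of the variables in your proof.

Toward a contradiction, assume L is regular with pumping length p.
Take w = 0^p 1^p ∈ L (since p ≤ p ≤ 2p), with |w| = 2p ≥ p.
Write w = xyz as guaranteed by the lemma, with |xy| ≤ p and y is nonempty.
Since the first p symbols of w are all 0's and |xy| ≤ p, y lies entirely in the leading 0-block: y = 0^k for some k with 1 ≤ k ≤ p.
Pump with i = 2: xy^2z = 0^{p+k} 1^p. Now n = p+k > p = m, so the condition n ≤ m fails. Thus xy^2z ∉ L.
This contradicts the pumping lemma, so L is not regular.

0^{p+k} 1^p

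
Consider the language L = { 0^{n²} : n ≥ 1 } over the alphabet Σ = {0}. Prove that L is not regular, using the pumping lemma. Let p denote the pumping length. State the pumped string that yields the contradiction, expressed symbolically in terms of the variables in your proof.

Toward a contradiction, assume L is regular with pumping length p.
Take w = 0^{p²} ∈ L with |w| = p² ≥ p.
The pumping lemma gives a decomposition w = xyz where |xy| ≤ p and y is nonempty.
Then y = 0^k for some k with 1 ≤ k ≤ p.
Pump with i = 2: xy^2z = 0^{p²+k}. Since 1 ≤ k ≤ p, p² < p²+k ≤ p²+p < (p+1)², so p²+k lies strictly between consecutive squares and is not a perfect square. So xy^2z ∉ L.
This contradicts the pumping lemma, so L is not regular.

0^{p²+k}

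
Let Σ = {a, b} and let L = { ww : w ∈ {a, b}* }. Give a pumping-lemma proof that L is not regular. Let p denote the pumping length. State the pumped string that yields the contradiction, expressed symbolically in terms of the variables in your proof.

a^{p+k} b^p a^p b^p

Toward a contradiction, assume L is regular with pumping length p.
Take w = a^p b^p a^p b^p = uu where u = a^pb^p; then w ∈ L and |w| = 4p ≥ p.
Write w = xyz as guaranteed by the lemma, with |xy| ≤ p and y is nonempty.
The first p characters of w are a's, so xy (and hence y) consists only of a's. Write y = a^k, 1 ≤ k ≤ p.
Pump with i = 2: xy^2z = a^{p+k} b^p a^p b^p, of length 4p+k. Suppose this equals vv. The string starts with a and ends with b, so v does too; thus the boundary between the two copies of v is a b→a transition. There is exactly one such transition, at position 2p+k, so |v| = 2p+k and |vv| = 4p+2k ≠ 4p+k since k ≥ 1. So xy^2z ∉ L.
This contradicts the pumping lemma, so L is not regular.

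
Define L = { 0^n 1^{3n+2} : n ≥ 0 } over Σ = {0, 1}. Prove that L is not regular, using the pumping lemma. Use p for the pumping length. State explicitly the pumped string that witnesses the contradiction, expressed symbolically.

0^{p+k} 1^{3p+2}

Assume L is regular. Let p be the pumping length given by the pumping lemma.
Choose w = 0^p 1^{3p+2}, which is in L with |w| = 4p+2 ≥ p.
By the pumping lemma, w = xyz with |xy| ≤ p and |y| ≥ 1.
The first p characters of w are 0's, so xy (and hence y) consists only of 0's. Write y = 0^k, 1 ≤ k ≤ p.
Pump with i = 2: xy^2z = 0^{p+k} 1^{3p+2}. For this to lie in L we would need 3p+2 = 3(p+k)+2, which forces k = 0. But k ≥ 1, so xy^2z ∉ L.
Contradiction. Therefore L is not regular.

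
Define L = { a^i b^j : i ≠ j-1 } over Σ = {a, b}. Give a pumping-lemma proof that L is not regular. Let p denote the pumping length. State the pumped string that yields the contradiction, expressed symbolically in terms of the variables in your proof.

Suppose for contradiction that L is regular, and let p be the pumping length.
Choose w = a^p b^{p+p!+1}. Since p ≠ (p+p!+1)-1 = p+p!, w ∈ L; and |w| ≥ p.
By the pumping lemma, w = xyz with |xy| ≤ p and |y| ≥ 1.
Because |xy| ≤ p and w begins with p copies of a, we have y = a^k with 1 ≤ k ≤ p.
Since 1 ≤ k ≤ p, k divides p!; set t = 1 + p!/k. Then xy^t z has p + (p!/k)·k = p + p! copies of a. Now the a-count is p+p! and (b-count)-1 = (p+p!+1)-1 = p+p!, so i ≠ j-1 fails. So xy^t z = a^{p+p!} b^{p+p!+1} ∉ L.
Contradiction. Therefore L is not regular.

a^{p+p!} b^{p+p!+1}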